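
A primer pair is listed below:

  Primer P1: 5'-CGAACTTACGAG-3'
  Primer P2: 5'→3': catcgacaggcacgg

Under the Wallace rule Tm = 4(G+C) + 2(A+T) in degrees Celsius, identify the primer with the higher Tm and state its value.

Primer P1: A+T=6, G+C=6 → Tm = 2(6)+4(6) = 36°C
Primer P2: A+T=5, G+C=10 → Tm = 2(5)+4(10) = 50°C
36°C vs 50°C → primer P2 is higher.

Primer P2, 50°C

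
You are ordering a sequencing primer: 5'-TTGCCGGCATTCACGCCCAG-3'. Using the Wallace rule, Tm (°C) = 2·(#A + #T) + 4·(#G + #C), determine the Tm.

Counting bases: C=8, G=5, A=3, T=4
AT pairs contribute 7, GC pairs contribute 13.
Tm = 4·13 + 2·7 = 52 + 14 = 66°C

66°C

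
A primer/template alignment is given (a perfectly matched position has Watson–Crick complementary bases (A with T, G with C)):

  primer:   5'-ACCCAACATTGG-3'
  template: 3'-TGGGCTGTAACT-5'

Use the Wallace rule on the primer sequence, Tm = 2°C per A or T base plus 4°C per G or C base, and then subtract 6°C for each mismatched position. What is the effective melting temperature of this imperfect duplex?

24°C

Primer base counts: A=4, T=2, G=2, C=4 → A+T=6, G+C=6
Perfect-match Tm = 2(6) + 4(6) = 12 + 24 = 36°C
Mismatches (positions where the bases are not complementary): 2 (at positions 5, 12)
Effective Tm = 36 − 2×6 = 36 − 12 = 24°C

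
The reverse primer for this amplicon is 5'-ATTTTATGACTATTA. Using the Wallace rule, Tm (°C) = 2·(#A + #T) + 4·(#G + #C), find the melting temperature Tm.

34°C

Base counts: A=5, C=1, T=8, G=1
AT pairs contribute 13, GC pairs contribute 2.
Tm = 2(13) + 4(2) = 26 + 8 = 34°C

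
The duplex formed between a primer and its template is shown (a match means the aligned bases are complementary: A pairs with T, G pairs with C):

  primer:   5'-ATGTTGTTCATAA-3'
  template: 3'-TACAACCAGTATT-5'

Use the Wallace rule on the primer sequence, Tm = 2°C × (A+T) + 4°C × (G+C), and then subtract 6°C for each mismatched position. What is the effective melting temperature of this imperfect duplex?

Primer base counts: A=4, T=6, G=2, C=1 → A+T=10, G+C=3
Perfect-match Tm = 2(10) + 4(3) = 20 + 12 = 32°C
Mismatches (positions where the bases are not complementary): 1 (at position 7)
Effective Tm = 32 − 1×6 = 32 − 6 = 26°C

26°C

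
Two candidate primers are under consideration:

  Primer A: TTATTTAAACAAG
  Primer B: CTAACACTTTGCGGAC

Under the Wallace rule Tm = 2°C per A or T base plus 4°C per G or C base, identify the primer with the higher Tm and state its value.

Primer A: A+T=11, G+C=2 → Tm = 2(11)+4(2) = 30°C
Primer B: A+T=8, G+C=8 → Tm = 2(8)+4(8) = 48°C
30°C vs 48°C → primer B is higher.

Primer B, 48°C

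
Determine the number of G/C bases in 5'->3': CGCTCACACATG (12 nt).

Counting bases: C=5, T=2, G=2, A=3
Total G or C: 2 + 5 = 7

7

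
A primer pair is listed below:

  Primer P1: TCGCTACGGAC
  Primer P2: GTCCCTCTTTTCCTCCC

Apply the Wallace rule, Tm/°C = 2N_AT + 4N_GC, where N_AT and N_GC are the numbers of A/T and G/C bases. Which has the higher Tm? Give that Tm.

Primer P1: A+T=4, G+C=7 → Tm = 2(4)+4(7) = 36°C
Primer P2: A+T=7, G+C=10 → Tm = 2(7)+4(10) = 54°C
36°C vs 54°C → primer P2 is higher.

Primer P2, 54°C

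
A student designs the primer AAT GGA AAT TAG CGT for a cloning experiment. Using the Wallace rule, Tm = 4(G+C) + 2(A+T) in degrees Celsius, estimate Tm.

C=1, T=4, A=6, G=4
So N_AT = 10 and N_GC = 5.
Tm = 4·5 + 2·10 = 20 + 20 = 40°C

40°C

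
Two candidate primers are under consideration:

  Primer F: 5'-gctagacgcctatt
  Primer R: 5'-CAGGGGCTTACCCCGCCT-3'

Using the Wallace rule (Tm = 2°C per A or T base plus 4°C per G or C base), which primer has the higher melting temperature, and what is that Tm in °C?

Primer F: A+T=7, G+C=7 → Tm = 2(7)+4(7) = 42°C
Primer R: A+T=5, G+C=13 → Tm = 2(5)+4(13) = 62°C
42°C vs 62°C → primer R is higher.

Primer R, 62°C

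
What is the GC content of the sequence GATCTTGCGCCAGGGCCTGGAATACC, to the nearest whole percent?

Scanning the sequence gives G=8, T=5, A=5, C=8.
G+C = 8 + 8 = 16 out of 26 bases
%GC = 16/26 × 100 = 61.54% ≈ 62%

62%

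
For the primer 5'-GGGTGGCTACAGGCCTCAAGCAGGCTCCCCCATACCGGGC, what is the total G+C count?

28

Counting bases: G=13, C=15, T=5, A=7
G+C = 13 + 15 = 28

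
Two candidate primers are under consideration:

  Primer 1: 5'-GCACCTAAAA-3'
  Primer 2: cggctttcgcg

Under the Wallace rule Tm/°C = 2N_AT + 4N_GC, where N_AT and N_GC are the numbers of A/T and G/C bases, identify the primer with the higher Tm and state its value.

Primer 2, 38°C

Primer 1: A+T=6, G+C=4 → Tm = 2(6)+4(4) = 28°C
Primer 2: A+T=3, G+C=8 → Tm = 2(3)+4(8) = 38°C
28°C vs 38°C → primer 2 is higher.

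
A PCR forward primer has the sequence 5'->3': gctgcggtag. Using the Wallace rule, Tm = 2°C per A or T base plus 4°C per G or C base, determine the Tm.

Counting bases: T=2, A=1, G=5, C=2
So N_AT = 3 and N_GC = 7.
Tm = 4·7 + 2·3 = 28 + 6 = 34°C

34°C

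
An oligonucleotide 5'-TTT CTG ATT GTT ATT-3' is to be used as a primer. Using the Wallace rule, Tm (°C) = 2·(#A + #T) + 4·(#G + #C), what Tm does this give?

36°C

Base counts: C=1, T=10, G=2, A=2
A+T = 12, G+C = 3
Tm = 2(12) + 4(3) = 24 + 12 = 36°C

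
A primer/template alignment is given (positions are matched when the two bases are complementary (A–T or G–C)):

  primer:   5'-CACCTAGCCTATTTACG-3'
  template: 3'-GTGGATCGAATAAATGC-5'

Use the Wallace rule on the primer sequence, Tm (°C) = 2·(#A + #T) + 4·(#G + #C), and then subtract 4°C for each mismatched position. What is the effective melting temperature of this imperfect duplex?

Primer base counts: A=4, T=5, G=2, C=6 → A+T=9, G+C=8
Perfect-match Tm = 2(9) + 4(8) = 18 + 32 = 50°C
Mismatches (positions where the bases are not complementary): 1 (at position 9)
Effective Tm = 50 − 1×4 = 50 − 4 = 46°C

46°C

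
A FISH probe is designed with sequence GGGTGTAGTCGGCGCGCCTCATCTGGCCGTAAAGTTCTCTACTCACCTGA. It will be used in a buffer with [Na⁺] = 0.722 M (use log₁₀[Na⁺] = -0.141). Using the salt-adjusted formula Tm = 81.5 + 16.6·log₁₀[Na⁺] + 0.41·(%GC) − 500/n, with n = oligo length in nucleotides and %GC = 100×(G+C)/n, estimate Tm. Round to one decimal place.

92.9°C

Length n = 50. Base counts: G=14, A=8, T=13, C=15
G+C = 29, so %GC = 29/50 × 100 = 58%
Salt term: 16.6 × (-0.141) = -2.341
GC term: 0.41 × 58 = 23.78; length term: −500/50 = −10
Tm = 81.5 + (-2.341) + 23.78 − 10 = 92.939 → 92.9°C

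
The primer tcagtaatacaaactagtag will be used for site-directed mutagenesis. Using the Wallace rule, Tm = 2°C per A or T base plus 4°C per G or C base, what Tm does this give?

Base counts: T=5, C=3, G=3, A=9
So N_AT = 14 and N_GC = 6.
Tm = 2×14 + 4×6 = 52°C

52°C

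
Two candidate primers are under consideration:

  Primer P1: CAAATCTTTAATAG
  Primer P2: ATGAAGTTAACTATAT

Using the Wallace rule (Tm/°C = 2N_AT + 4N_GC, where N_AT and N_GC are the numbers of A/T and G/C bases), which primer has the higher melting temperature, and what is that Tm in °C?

Primer P2, 38°C

Primer P1: A+T=11, G+C=3 → Tm = 2(11)+4(3) = 34°C
Primer P2: A+T=13, G+C=3 → Tm = 2(13)+4(3) = 38°C
34°C vs 38°C → primer P2 is higher.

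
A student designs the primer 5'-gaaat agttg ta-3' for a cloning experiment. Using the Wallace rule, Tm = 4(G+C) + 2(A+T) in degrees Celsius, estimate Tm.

30°C

Base counts: A=5, T=4, G=3, C=0
So N_AT = 9 and N_GC = 3.
Tm = 2(9) + 4(3) = 18 + 12 = 30°C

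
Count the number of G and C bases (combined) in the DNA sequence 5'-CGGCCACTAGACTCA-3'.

T=2, G=3, C=6, A=4
G+C = 3 + 6 = 9

9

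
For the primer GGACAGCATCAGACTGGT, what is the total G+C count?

10

Base counts: T=3, G=6, C=4, A=5
G+C = 6 + 4 = 10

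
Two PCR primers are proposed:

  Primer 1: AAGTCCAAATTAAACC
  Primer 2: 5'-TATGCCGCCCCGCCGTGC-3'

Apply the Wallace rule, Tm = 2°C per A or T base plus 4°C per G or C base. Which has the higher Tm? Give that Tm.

Primer 1: A+T=11, G+C=5 → Tm = 2(11)+4(5) = 42°C
Primer 2: A+T=4, G+C=14 → Tm = 2(4)+4(14) = 64°C
42°C vs 64°C → primer 2 is higher.

Primer 2, 64°C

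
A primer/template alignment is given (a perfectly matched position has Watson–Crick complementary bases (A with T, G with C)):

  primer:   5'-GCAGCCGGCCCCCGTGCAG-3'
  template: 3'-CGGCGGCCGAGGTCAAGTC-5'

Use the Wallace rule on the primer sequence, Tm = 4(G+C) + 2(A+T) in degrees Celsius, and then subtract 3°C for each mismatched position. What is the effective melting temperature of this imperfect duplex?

Primer base counts: A=2, T=1, G=7, C=9 → A+T=3, G+C=16
Perfect-match Tm = 2(3) + 4(16) = 6 + 64 = 70°C
Mismatches (positions where the bases are not complementary): 4 (at positions 3, 10, 13, 16)
Effective Tm = 70 − 4×3 = 70 − 12 = 58°C

58°C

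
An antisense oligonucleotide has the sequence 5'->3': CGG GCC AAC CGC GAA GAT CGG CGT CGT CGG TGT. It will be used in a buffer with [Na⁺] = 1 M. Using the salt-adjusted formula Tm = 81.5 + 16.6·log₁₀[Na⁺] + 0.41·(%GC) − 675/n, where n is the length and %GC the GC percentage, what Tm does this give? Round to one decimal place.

Length n = 33. Scanning the sequence gives C=10, G=13, A=5, T=5.
G+C = 23, so %GC = 23/33 × 100 = 69.697%
Salt term: 16.6 × (0) = 0
GC term: 0.41 × 69.697 = 28.576; length term: −675/33 = −20.455
Tm = 81.5 + (0) + 28.576 − 20.455 = 89.621 → 89.6°C

89.6°C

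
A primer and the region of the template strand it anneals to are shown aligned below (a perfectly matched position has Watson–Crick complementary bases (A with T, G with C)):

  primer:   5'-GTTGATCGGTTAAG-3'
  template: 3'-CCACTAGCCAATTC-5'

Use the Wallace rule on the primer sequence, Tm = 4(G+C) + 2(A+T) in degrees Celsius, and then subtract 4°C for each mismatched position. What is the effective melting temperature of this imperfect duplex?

Primer base counts: A=3, T=5, G=5, C=1 → A+T=8, G+C=6
Perfect-match Tm = 2(8) + 4(6) = 16 + 24 = 40°C
Mismatches (positions where the bases are not complementary): 1 (at position 2)
Effective Tm = 40 − 1×4 = 40 − 4 = 36°C

36°C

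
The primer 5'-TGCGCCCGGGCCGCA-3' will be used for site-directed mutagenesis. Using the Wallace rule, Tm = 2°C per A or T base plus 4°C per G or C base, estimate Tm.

Base counts: A=1, C=7, T=1, G=6
AT pairs contribute 2, GC pairs contribute 13.
Tm = 2(2) + 4(13) = 4 + 52 = 56°C

56°C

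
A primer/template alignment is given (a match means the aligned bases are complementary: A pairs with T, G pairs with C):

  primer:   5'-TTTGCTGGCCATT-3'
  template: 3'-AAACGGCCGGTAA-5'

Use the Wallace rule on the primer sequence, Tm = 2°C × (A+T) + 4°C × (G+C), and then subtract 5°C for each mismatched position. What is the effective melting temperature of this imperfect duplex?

Primer base counts: A=1, T=6, G=3, C=3 → A+T=7, G+C=6
Perfect-match Tm = 2(7) + 4(6) = 14 + 24 = 38°C
Mismatches (positions where the bases are not complementary): 1 (at position 6)
Effective Tm = 38 − 1×5 = 38 − 5 = 33°C

33°C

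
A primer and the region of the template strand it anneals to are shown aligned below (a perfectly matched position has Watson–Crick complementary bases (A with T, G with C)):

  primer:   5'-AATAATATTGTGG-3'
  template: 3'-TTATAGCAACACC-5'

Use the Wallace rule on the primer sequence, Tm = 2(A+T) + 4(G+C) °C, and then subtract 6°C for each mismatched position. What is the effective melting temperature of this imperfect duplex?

14°C

Primer base counts: A=5, T=5, G=3, C=0 → A+T=10, G+C=3
Perfect-match Tm = 2(10) + 4(3) = 20 + 12 = 32°C
Mismatches (positions where the bases are not complementary): 3 (at positions 5, 6, 7)
Effective Tm = 32 − 3×6 = 32 − 18 = 14°C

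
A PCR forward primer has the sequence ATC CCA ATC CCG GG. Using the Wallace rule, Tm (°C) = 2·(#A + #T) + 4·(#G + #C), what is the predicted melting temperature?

Base counts: A=3, G=3, T=2, C=6
AT pairs contribute 5, GC pairs contribute 9.
Tm = 2(5) + 4(9) = 10 + 36 = 46°C

46°C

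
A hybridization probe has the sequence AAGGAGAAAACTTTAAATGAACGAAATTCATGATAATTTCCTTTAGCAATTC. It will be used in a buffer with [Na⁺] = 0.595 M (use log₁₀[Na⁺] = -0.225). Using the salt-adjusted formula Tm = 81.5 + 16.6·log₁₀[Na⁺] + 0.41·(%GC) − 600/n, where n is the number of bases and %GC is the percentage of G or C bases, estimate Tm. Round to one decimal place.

Length n = 52. Base counts: G=7, T=16, C=7, A=22
G+C = 14, so %GC = 14/52 × 100 = 26.923%
Salt term: 16.6 × (-0.225) = -3.735
GC term: 0.41 × 26.923 = 11.038; length term: −600/52 = −11.538
Tm = 81.5 + (-3.735) + 11.038 − 11.538 = 77.265 → 77.3°C

77.3°C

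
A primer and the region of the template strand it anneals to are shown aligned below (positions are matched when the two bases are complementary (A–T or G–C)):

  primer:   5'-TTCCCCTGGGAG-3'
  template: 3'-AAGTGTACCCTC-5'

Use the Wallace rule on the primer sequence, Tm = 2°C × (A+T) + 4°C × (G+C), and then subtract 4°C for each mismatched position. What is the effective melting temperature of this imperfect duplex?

32°C

Primer base counts: A=1, T=3, G=4, C=4 → A+T=4, G+C=8
Perfect-match Tm = 2(4) + 4(8) = 8 + 32 = 40°C
Mismatches (positions where the bases are not complementary): 2 (at positions 4, 6)
Effective Tm = 40 − 2×4 = 40 − 8 = 32°C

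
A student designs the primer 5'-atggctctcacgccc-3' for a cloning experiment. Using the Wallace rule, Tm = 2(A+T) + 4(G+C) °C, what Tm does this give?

Scanning the sequence gives C=7, G=3, A=2, T=3.
AT pairs contribute 5, GC pairs contribute 10.
Tm = 2×5 + 4×10 = 50°C

50°C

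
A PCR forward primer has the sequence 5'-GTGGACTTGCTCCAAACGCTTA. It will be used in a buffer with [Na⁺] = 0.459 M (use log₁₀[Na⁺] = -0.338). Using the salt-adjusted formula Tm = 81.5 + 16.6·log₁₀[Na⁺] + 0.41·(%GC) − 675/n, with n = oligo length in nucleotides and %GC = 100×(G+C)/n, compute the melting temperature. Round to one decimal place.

65.7°C

Length n = 22. Scanning the sequence gives G=5, T=6, A=5, C=6.
G+C = 11, so %GC = 11/22 × 100 = 50%
Salt term: 16.6 × (-0.338) = -5.611
GC term: 0.41 × 50 = 20.5; length term: −675/22 = −30.682
Tm = 81.5 + (-5.611) + 20.5 − 30.682 = 65.707 → 65.7°C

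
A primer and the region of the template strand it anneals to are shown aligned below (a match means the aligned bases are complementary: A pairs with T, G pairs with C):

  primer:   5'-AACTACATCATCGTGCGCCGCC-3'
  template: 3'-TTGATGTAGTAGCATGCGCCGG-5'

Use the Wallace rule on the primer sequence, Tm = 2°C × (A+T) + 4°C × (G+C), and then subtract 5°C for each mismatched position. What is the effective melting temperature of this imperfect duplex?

Primer base counts: A=5, T=4, G=4, C=9 → A+T=9, G+C=13
Perfect-match Tm = 2(9) + 4(13) = 18 + 52 = 70°C
Mismatches (positions where the bases are not complementary): 2 (at positions 15, 19)
Effective Tm = 70 − 2×5 = 70 − 10 = 60°C

60°C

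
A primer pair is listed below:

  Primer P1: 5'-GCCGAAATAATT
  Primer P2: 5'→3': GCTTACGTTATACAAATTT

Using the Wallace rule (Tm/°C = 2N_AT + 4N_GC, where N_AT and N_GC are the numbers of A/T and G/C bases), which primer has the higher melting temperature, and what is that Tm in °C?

Primer P1: A+T=8, G+C=4 → Tm = 2(8)+4(4) = 32°C
Primer P2: A+T=14, G+C=5 → Tm = 2(14)+4(5) = 48°C
32°C vs 48°C → primer P2 is higher.

Primer P2, 48°C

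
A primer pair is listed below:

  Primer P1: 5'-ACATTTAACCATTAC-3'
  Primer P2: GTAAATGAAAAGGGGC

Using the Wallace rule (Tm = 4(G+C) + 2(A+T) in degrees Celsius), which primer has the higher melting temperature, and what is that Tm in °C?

Primer P2, 46°C

Primer P1: A+T=11, G+C=4 → Tm = 2(11)+4(4) = 38°C
Primer P2: A+T=9, G+C=7 → Tm = 2(9)+4(7) = 46°C
38°C vs 46°C → primer P2 is higher.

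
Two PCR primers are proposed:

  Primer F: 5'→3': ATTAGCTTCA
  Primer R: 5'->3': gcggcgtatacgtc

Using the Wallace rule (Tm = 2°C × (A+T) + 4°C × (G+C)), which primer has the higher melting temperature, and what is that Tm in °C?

Primer R, 46°C

Primer F: A+T=7, G+C=3 → Tm = 2(7)+4(3) = 26°C
Primer R: A+T=5, G+C=9 → Tm = 2(5)+4(9) = 46°C
26°C vs 46°C → primer R is higher.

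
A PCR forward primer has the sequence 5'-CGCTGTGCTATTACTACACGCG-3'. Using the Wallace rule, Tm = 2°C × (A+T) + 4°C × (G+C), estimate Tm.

Base counts: C=7, T=6, A=4, G=5
So N_AT = 10 and N_GC = 12.
Tm = 2×10 + 4×12 = 68°C

68°C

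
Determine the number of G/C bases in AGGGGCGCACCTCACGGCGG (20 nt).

T=1, C=7, A=3, G=9
G+C = 9 + 7 = 16

16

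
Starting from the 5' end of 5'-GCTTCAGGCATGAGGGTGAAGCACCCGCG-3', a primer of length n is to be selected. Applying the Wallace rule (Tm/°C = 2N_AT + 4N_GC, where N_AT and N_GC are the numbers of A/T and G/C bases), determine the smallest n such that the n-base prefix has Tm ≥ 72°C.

n = 23

First 22 bases: GCTTCAGGCATGAGGGTGAAGC → Tm = 70°C (< 72°C)
First 23 bases: GCTTCAGGCATGAGGGTGAAGCA → Tm = 72°C (≥ 72°C)
Since every base adds ≥2°C, Tm only increases with n, so the threshold is first crossed at n = 23.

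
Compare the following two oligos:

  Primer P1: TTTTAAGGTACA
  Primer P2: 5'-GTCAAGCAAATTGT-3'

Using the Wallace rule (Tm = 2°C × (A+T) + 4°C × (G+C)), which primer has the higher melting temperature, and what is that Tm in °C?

Primer P1: A+T=9, G+C=3 → Tm = 2(9)+4(3) = 30°C
Primer P2: A+T=9, G+C=5 → Tm = 2(9)+4(5) = 38°C
30°C vs 38°C → primer P2 is higher.

Primer P2, 38°C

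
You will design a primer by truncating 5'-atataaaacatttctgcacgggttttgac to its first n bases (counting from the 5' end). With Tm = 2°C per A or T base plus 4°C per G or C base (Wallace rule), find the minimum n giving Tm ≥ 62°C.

First 22 bases: ATATAAAACATTTCTGCACGGG → Tm = 60°C (< 62°C)
First 23 bases: ATATAAAACATTTCTGCACGGGT → Tm = 62°C (≥ 62°C)
Each additional base adds 2°C (A/T) or 4°C (G/C), so Tm is non-decreasing in n; n = 23 is the first length to reach 62°C.

n = 23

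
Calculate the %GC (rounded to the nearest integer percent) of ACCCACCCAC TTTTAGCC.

Counting bases: A=4, T=4, G=1, C=9
G+C = 1 + 9 = 10 out of 18 bases
%GC = 10/18 × 100 = 55.56% ≈ 56%

56%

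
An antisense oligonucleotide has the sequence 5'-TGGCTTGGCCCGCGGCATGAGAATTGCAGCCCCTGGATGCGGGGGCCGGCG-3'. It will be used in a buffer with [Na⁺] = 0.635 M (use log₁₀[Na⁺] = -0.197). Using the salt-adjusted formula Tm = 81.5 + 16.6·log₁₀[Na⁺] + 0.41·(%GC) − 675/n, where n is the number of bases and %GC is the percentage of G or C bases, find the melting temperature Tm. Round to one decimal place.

Length n = 51. Counting bases: C=15, G=22, A=6, T=8
G+C = 37, so %GC = 37/51 × 100 = 72.549%
Salt term: 16.6 × (-0.197) = -3.27
GC term: 0.41 × 72.549 = 29.745; length term: −675/51 = −13.235
Tm = 81.5 + (-3.27) + 29.745 − 13.235 = 94.74 → 94.7°C

94.7°C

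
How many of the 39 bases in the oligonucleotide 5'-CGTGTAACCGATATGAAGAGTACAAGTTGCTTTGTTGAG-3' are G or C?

Base counts: G=11, A=11, T=12, C=5
G+C = 11 + 5 = 16

16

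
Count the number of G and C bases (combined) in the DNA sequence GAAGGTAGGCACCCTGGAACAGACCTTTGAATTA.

16

C=7, A=11, G=9, T=7
G+C = 9 + 7 = 16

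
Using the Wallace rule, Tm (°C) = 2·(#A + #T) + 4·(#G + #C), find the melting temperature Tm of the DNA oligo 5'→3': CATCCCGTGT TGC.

Base counts: G=3, T=4, A=1, C=5
So N_AT = 5 and N_GC = 8.
Tm = 4·8 + 2·5 = 32 + 10 = 42°C

42°C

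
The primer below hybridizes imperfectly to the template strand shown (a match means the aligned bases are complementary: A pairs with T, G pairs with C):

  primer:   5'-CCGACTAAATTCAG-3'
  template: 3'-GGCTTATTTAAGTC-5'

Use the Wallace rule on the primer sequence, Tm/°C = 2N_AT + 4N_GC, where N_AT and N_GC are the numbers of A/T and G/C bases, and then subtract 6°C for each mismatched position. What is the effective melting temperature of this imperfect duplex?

Primer base counts: A=5, T=3, G=2, C=4 → A+T=8, G+C=6
Perfect-match Tm = 2(8) + 4(6) = 16 + 24 = 40°C
Mismatches (positions where the bases are not complementary): 1 (at position 5)
Effective Tm = 40 − 1×6 = 40 − 6 = 34°C

34°C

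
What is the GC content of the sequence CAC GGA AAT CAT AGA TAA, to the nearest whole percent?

Scanning the sequence gives C=3, G=3, A=9, T=3.
G+C = 3 + 3 = 6 out of 18 bases
%GC = 6/18 × 100 = 33.33% ≈ 33%

33%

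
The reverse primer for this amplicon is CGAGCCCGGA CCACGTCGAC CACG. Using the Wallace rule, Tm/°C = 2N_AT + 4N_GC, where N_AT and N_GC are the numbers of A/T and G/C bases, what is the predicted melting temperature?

84°C

C=11, A=5, G=7, T=1
So N_AT = 6 and N_GC = 18.
Tm = 4·18 + 2·6 = 72 + 12 = 84°C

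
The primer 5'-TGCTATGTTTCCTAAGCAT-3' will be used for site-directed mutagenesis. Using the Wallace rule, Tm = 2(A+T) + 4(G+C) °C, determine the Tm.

Scanning the sequence gives A=4, T=8, G=3, C=4.
So N_AT = 12 and N_GC = 7.
Tm = 2(12) + 4(7) = 24 + 28 = 52°C

52°C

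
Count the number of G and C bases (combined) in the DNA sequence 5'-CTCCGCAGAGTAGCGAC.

11

A=4, C=6, T=2, G=5
G+C = 5 + 6 = 11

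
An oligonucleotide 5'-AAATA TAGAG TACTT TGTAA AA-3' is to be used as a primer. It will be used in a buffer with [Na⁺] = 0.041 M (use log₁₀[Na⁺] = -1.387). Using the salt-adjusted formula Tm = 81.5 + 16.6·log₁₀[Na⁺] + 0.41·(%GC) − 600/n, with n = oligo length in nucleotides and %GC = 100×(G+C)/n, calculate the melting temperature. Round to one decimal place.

Length n = 22. Counting bases: T=7, G=3, A=11, C=1
G+C = 4, so %GC = 4/22 × 100 = 18.182%
Salt term: 16.6 × (-1.387) = -23.024
GC term: 0.41 × 18.182 = 7.455; length term: −600/22 = −27.273
Tm = 81.5 + (-23.024) + 7.455 − 27.273 = 38.658 → 38.7°C

38.7°C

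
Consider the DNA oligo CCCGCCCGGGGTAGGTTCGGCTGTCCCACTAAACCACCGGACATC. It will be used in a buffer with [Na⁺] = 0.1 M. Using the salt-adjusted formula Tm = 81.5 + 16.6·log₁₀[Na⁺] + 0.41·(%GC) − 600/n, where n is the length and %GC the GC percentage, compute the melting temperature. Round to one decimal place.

Length n = 45. Scanning the sequence gives A=8, G=12, T=7, C=18.
G+C = 30, so %GC = 30/45 × 100 = 66.667%
Salt term: 16.6 × (-1) = -16.6
GC term: 0.41 × 66.667 = 27.333; length term: −600/45 = −13.333
Tm = 81.5 + (-16.6) + 27.333 − 13.333 = 78.9 → 78.9°C

78.9°C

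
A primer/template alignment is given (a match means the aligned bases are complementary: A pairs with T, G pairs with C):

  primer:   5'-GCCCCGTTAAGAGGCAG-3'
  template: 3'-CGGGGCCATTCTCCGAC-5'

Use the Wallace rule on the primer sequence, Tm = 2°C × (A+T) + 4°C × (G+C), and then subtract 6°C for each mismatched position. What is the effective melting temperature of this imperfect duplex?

44°C

Primer base counts: A=4, T=2, G=6, C=5 → A+T=6, G+C=11
Perfect-match Tm = 2(6) + 4(11) = 12 + 44 = 56°C
Mismatches (positions where the bases are not complementary): 2 (at positions 7, 16)
Effective Tm = 56 − 2×6 = 56 − 12 = 44°C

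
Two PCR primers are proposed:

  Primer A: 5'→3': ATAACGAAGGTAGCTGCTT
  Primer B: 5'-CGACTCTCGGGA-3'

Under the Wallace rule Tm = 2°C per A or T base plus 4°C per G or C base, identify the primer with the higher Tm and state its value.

Primer A, 54°C

Primer A: A+T=11, G+C=8 → Tm = 2(11)+4(8) = 54°C
Primer B: A+T=4, G+C=8 → Tm = 2(4)+4(8) = 40°C
54°C vs 40°C → primer A is higher.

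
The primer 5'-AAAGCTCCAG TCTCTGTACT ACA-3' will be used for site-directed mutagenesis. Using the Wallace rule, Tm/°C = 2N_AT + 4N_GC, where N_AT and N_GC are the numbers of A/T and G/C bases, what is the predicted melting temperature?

66°C

Counting bases: T=6, A=7, C=7, G=3
So N_AT = 13 and N_GC = 10.
Tm = 2×13 + 4×10 = 66°C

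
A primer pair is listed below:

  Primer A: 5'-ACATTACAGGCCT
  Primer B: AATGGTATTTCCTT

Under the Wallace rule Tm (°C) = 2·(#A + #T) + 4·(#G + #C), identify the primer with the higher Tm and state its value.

Primer A: A+T=7, G+C=6 → Tm = 2(7)+4(6) = 38°C
Primer B: A+T=10, G+C=4 → Tm = 2(10)+4(4) = 36°C
38°C vs 36°C → primer A is higher.

Primer A, 38°C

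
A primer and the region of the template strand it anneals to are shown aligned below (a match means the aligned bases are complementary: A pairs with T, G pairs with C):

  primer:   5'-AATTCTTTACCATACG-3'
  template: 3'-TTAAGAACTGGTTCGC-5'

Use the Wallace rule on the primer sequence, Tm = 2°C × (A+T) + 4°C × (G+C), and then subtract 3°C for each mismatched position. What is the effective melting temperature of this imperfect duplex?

33°C

Primer base counts: A=5, T=6, G=1, C=4 → A+T=11, G+C=5
Perfect-match Tm = 2(11) + 4(5) = 22 + 20 = 42°C
Mismatches (positions where the bases are not complementary): 3 (at positions 8, 13, 14)
Effective Tm = 42 − 3×3 = 42 − 9 = 33°C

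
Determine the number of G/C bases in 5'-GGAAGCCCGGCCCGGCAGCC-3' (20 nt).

A=3, C=9, T=0, G=8
G+C = 8 + 9 = 17

17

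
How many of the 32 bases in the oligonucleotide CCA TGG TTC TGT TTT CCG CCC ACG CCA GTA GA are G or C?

Scanning the sequence gives C=11, A=5, T=9, G=7.
Total G or C: 7 + 11 = 18

18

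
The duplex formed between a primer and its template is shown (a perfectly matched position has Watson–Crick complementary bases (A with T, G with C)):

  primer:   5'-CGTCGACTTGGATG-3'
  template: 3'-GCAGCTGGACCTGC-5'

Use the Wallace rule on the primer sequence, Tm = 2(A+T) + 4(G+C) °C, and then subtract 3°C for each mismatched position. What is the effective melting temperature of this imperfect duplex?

Primer base counts: A=2, T=4, G=5, C=3 → A+T=6, G+C=8
Perfect-match Tm = 2(6) + 4(8) = 12 + 32 = 44°C
Mismatches (positions where the bases are not complementary): 2 (at positions 8, 13)
Effective Tm = 44 − 2×3 = 44 − 6 = 38°C

38°C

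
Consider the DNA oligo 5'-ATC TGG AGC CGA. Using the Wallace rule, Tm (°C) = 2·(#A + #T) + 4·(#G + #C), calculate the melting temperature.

Scanning the sequence gives T=2, G=4, C=3, A=3.
AT pairs contribute 5, GC pairs contribute 7.
Tm = 2(5) + 4(7) = 10 + 28 = 38°C

38°C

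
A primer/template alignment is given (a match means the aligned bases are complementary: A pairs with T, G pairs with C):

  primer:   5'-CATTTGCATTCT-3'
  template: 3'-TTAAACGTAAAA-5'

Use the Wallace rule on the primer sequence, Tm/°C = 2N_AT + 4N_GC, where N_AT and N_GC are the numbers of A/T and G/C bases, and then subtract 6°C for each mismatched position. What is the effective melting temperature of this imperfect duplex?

Primer base counts: A=2, T=6, G=1, C=3 → A+T=8, G+C=4
Perfect-match Tm = 2(8) + 4(4) = 16 + 16 = 32°C
Mismatches (positions where the bases are not complementary): 2 (at positions 1, 11)
Effective Tm = 32 − 2×6 = 32 − 12 = 20°C

20°C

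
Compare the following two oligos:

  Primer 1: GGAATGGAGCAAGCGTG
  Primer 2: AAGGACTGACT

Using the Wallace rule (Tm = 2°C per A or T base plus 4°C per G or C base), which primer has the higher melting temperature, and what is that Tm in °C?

Primer 1, 54°C

Primer 1: A+T=7, G+C=10 → Tm = 2(7)+4(10) = 54°C
Primer 2: A+T=6, G+C=5 → Tm = 2(6)+4(5) = 32°C
54°C vs 32°C → primer 1 is higher.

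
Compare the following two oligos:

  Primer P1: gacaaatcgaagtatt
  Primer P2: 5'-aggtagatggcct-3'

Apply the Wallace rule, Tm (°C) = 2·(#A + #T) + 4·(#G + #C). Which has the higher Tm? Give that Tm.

Primer P1, 42°C

Primer P1: A+T=11, G+C=5 → Tm = 2(11)+4(5) = 42°C
Primer P2: A+T=6, G+C=7 → Tm = 2(6)+4(7) = 40°C
42°C vs 40°C → primer P1 is higher.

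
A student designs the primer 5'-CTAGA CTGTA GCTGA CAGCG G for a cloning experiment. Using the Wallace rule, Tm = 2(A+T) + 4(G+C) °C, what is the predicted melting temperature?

66°C

Counting bases: C=5, T=4, A=5, G=7
A+T = 9, G+C = 12
Tm = 2(9) + 4(12) = 18 + 48 = 66°C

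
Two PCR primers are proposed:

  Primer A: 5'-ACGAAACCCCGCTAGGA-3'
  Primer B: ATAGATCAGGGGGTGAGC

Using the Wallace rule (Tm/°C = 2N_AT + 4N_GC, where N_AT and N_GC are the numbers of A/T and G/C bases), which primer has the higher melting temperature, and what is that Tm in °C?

Primer B, 56°C

Primer A: A+T=7, G+C=10 → Tm = 2(7)+4(10) = 54°C
Primer B: A+T=8, G+C=10 → Tm = 2(8)+4(10) = 56°C
54°C vs 56°C → primer B is higher.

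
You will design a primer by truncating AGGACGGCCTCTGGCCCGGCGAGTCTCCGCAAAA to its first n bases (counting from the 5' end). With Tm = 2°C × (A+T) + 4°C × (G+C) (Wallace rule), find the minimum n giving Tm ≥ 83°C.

n = 24

First 23 bases: AGGACGGCCTCTGGCCCGGCGAG → Tm = 82°C (< 83°C)
First 24 bases: AGGACGGCCTCTGGCCCGGCGAGT → Tm = 84°C (≥ 83°C)
Each additional base adds 2°C (A/T) or 4°C (G/C), so Tm is non-decreasing in n; n = 24 is the first length to reach 83°C.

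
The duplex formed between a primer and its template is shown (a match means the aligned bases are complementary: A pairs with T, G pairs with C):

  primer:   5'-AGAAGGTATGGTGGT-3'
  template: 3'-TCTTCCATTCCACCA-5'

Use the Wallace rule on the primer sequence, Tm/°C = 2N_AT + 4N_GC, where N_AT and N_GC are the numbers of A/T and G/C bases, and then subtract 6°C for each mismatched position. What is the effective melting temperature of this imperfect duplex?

38°C

Primer base counts: A=4, T=4, G=7, C=0 → A+T=8, G+C=7
Perfect-match Tm = 2(8) + 4(7) = 16 + 28 = 44°C
Mismatches (positions where the bases are not complementary): 1 (at position 9)
Effective Tm = 44 − 1×6 = 44 − 6 = 38°C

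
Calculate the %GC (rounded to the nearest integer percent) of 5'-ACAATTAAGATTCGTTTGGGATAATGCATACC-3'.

A=11, G=6, C=5, T=10
G+C = 6 + 5 = 11 out of 32 bases
%GC = 11/32 × 100 = 34.38% ≈ 34%

34%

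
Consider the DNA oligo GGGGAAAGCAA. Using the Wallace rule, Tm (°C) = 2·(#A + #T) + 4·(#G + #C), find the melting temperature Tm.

Counting bases: C=1, A=5, G=5, T=0
AT pairs contribute 5, GC pairs contribute 6.
Tm = 4·6 + 2·5 = 24 + 10 = 34°C

34°C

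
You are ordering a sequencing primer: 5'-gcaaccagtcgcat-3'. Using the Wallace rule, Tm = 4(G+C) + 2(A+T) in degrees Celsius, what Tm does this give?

Counting bases: A=4, T=2, C=5, G=3
AT pairs contribute 6, GC pairs contribute 8.
Tm = 2×6 + 4×8 = 44°C

44°C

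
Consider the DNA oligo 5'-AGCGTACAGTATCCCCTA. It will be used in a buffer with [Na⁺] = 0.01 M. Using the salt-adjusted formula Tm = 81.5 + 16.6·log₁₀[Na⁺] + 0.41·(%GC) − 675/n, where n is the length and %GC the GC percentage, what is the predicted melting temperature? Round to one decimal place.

31.3°C

Length n = 18. Scanning the sequence gives A=5, C=6, T=4, G=3.
G+C = 9, so %GC = 9/18 × 100 = 50%
Salt term: 16.6 × (-2) = -33.2
GC term: 0.41 × 50 = 20.5; length term: −675/18 = −37.5
Tm = 81.5 + (-33.2) + 20.5 − 37.5 = 31.3 → 31.3°C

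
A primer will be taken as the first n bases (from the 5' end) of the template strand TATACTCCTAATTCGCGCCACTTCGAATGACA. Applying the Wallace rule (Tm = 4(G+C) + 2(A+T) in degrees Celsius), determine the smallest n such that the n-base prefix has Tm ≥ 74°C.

n = 25

First 24 bases: TATACTCCTAATTCGCGCCACTTC → Tm = 70°C (< 74°C)
First 25 bases: TATACTCCTAATTCGCGCCACTTCG → Tm = 74°C (≥ 74°C)
Since every base adds ≥2°C, Tm only increases with n, so the threshold is first crossed at n = 25.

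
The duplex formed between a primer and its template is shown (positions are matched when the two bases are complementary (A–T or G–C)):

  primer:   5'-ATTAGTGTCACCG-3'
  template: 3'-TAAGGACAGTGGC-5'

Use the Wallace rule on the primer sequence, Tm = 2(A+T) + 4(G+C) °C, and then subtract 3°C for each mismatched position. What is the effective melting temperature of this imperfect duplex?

32°C

Primer base counts: A=3, T=4, G=3, C=3 → A+T=7, G+C=6
Perfect-match Tm = 2(7) + 4(6) = 14 + 24 = 38°C
Mismatches (positions where the bases are not complementary): 2 (at positions 4, 5)
Effective Tm = 38 − 2×3 = 38 − 6 = 32°C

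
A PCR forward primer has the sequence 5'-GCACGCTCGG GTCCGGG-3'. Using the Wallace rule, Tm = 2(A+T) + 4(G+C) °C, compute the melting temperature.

62°C

T=2, C=6, A=1, G=8
AT pairs contribute 3, GC pairs contribute 14.
Tm = 2×3 + 4×14 = 62°C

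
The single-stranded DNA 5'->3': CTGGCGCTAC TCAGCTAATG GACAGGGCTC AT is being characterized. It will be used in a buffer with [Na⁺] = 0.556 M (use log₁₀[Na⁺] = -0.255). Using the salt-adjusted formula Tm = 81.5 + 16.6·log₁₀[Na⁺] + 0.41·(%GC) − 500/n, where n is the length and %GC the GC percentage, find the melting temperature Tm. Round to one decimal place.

Length n = 32. Counting bases: G=9, T=7, A=7, C=9
G+C = 18, so %GC = 18/32 × 100 = 56.25%
Salt term: 16.6 × (-0.255) = -4.233
GC term: 0.41 × 56.25 = 23.062; length term: −500/32 = −15.625
Tm = 81.5 + (-4.233) + 23.062 − 15.625 = 84.704 → 84.7°C

84.7°C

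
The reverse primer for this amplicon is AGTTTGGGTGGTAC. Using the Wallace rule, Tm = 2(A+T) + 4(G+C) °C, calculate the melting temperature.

Base counts: T=5, C=1, A=2, G=6
A+T = 7, G+C = 7
Tm = 2×7 + 4×7 = 42°C

42°C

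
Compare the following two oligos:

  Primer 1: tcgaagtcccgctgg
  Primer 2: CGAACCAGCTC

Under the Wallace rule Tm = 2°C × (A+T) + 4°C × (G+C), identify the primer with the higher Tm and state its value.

Primer 1: A+T=5, G+C=10 → Tm = 2(5)+4(10) = 50°C
Primer 2: A+T=4, G+C=7 → Tm = 2(4)+4(7) = 36°C
50°C vs 36°C → primer 1 is higher.

Primer 1, 50°C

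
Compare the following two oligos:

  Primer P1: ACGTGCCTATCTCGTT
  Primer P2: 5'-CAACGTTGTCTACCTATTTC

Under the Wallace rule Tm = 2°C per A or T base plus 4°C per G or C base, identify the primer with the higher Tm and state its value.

Primer P1: A+T=8, G+C=8 → Tm = 2(8)+4(8) = 48°C
Primer P2: A+T=12, G+C=8 → Tm = 2(12)+4(8) = 56°C
48°C vs 56°C → primer P2 is higher.

Primer P2, 56°C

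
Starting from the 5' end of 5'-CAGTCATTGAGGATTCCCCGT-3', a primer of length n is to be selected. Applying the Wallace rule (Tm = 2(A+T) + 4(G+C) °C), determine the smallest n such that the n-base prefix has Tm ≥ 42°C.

First 14 bases: CAGTCATTGAGGAT → Tm = 40°C (< 42°C)
First 15 bases: CAGTCATTGAGGATT → Tm = 42°C (≥ 42°C)
Since every base adds ≥2°C, Tm only increases with n, so the threshold is first crossed at n = 15.

n = 15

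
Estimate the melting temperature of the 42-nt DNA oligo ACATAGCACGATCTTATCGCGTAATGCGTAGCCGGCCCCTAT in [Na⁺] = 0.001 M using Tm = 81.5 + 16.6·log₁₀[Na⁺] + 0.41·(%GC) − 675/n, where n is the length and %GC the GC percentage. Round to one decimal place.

37.1°C

Length n = 42. Scanning the sequence gives A=10, G=9, T=10, C=13.
G+C = 22, so %GC = 22/42 × 100 = 52.381%
Salt term: 16.6 × (-3) = -49.8
GC term: 0.41 × 52.381 = 21.476; length term: −675/42 = −16.071
Tm = 81.5 + (-49.8) + 21.476 − 16.071 = 37.105 → 37.1°C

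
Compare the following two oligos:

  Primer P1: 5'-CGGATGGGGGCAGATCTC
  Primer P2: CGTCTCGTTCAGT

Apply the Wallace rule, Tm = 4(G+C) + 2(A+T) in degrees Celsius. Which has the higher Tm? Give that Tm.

Primer P1: A+T=6, G+C=12 → Tm = 2(6)+4(12) = 60°C
Primer P2: A+T=6, G+C=7 → Tm = 2(6)+4(7) = 40°C
60°C vs 40°C → primer P1 is higher.

Primer P1, 60°C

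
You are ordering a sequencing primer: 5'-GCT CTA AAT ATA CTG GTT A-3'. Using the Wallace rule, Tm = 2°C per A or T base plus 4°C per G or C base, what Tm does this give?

Scanning the sequence gives A=6, G=3, C=3, T=7.
AT pairs contribute 13, GC pairs contribute 6.
Tm = 2(13) + 4(6) = 26 + 24 = 50°C

50°C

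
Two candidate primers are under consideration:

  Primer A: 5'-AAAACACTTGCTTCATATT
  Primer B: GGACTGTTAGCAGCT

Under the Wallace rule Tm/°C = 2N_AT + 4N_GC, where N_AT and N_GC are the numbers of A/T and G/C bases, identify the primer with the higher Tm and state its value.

Primer A, 48°C

Primer A: A+T=14, G+C=5 → Tm = 2(14)+4(5) = 48°C
Primer B: A+T=7, G+C=8 → Tm = 2(7)+4(8) = 46°C
48°C vs 46°C → primer A is higher.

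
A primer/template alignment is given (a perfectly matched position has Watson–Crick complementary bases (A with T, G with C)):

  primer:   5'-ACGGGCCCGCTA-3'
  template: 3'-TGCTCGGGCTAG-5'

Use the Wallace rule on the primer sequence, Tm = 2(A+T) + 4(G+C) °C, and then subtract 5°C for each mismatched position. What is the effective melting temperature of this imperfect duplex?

27°C

Primer base counts: A=2, T=1, G=4, C=5 → A+T=3, G+C=9
Perfect-match Tm = 2(3) + 4(9) = 6 + 36 = 42°C
Mismatches (positions where the bases are not complementary): 3 (at positions 4, 10, 12)
Effective Tm = 42 − 3×5 = 42 − 15 = 27°C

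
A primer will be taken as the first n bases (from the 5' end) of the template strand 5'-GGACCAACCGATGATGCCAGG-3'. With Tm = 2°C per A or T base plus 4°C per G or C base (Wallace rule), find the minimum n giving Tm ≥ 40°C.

First 12 bases: GGACCAACCGAT → Tm = 38°C (< 40°C)
First 13 bases: GGACCAACCGATG → Tm = 42°C (≥ 40°C)
Since every base adds ≥2°C, Tm only increases with n, so the threshold is first crossed at n = 13.

n = 13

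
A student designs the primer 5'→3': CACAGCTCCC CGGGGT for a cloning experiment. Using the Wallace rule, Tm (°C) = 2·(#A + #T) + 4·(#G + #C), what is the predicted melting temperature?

Counting bases: G=5, T=2, C=7, A=2
So N_AT = 4 and N_GC = 12.
Tm = 4·12 + 2·4 = 48 + 8 = 56°C

56°C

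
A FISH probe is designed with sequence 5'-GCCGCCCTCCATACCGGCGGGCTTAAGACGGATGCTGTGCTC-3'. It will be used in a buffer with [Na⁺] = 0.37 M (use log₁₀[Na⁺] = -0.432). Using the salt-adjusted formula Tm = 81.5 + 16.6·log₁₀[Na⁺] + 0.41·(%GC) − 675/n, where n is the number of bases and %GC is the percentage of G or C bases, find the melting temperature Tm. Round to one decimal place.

85.6°C

Length n = 42. Base counts: G=13, A=6, T=8, C=15
G+C = 28, so %GC = 28/42 × 100 = 66.667%
Salt term: 16.6 × (-0.432) = -7.171
GC term: 0.41 × 66.667 = 27.333; length term: −675/42 = −16.071
Tm = 81.5 + (-7.171) + 27.333 − 16.071 = 85.591 → 85.6°C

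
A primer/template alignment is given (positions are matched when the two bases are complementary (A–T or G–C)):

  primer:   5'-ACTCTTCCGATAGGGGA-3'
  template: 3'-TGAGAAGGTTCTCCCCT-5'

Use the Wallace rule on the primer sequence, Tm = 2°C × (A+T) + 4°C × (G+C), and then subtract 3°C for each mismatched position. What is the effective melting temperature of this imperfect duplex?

46°C

Primer base counts: A=4, T=4, G=5, C=4 → A+T=8, G+C=9
Perfect-match Tm = 2(8) + 4(9) = 16 + 36 = 52°C
Mismatches (positions where the bases are not complementary): 2 (at positions 9, 11)
Effective Tm = 52 − 2×3 = 52 − 6 = 46°C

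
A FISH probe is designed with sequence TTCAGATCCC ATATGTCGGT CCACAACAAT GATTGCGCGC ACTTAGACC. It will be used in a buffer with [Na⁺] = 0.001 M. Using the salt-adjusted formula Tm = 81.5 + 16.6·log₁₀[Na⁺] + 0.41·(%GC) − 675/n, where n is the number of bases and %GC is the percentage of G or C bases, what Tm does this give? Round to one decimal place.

Length n = 49. Base counts: T=12, G=9, C=15, A=13
G+C = 24, so %GC = 24/49 × 100 = 48.98%
Salt term: 16.6 × (-3) = -49.8
GC term: 0.41 × 48.98 = 20.082; length term: −675/49 = −13.776
Tm = 81.5 + (-49.8) + 20.082 − 13.776 = 38.006 → 38.0°C

38.0°C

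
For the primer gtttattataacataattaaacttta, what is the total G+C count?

3

G=1, T=12, C=2, A=11
G+C = 1 + 2 = 3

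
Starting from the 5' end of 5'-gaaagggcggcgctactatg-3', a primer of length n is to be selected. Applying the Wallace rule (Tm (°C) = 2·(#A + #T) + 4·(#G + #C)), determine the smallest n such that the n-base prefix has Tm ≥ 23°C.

First 7 bases: GAAAGGG → Tm = 22°C (< 23°C)
First 8 bases: GAAAGGGC → Tm = 26°C (≥ 23°C)
Each additional base adds 2°C (A/T) or 4°C (G/C), so Tm is non-decreasing in n; n = 8 is the first length to reach 23°C.

n = 8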